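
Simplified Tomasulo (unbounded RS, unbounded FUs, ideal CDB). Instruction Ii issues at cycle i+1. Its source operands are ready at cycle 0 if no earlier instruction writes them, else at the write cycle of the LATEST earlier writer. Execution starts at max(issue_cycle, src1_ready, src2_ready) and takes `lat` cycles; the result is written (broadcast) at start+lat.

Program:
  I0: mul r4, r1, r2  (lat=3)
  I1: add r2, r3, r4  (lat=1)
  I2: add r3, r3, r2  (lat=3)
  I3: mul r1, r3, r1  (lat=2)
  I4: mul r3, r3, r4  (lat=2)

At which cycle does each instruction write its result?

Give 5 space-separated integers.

I0 mul r4: issue@1 deps=(None,None) exec_start@1 write@4
I1 add r2: issue@2 deps=(None,0) exec_start@4 write@5
I2 add r3: issue@3 deps=(None,1) exec_start@5 write@8
I3 mul r1: issue@4 deps=(2,None) exec_start@8 write@10
I4 mul r3: issue@5 deps=(2,0) exec_start@8 write@10

Answer: 4 5 8 10 10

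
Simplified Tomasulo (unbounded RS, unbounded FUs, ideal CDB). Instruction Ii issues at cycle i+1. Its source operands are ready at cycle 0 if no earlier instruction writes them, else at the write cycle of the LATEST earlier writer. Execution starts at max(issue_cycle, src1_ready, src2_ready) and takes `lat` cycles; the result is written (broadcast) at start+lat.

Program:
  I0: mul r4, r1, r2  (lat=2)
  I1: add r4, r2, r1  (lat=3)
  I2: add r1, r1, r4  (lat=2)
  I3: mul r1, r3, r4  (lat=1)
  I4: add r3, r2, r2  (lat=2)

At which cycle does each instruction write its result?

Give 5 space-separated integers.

Answer: 3 5 7 6 7

Derivation:
I0 mul r4: issue@1 deps=(None,None) exec_start@1 write@3
I1 add r4: issue@2 deps=(None,None) exec_start@2 write@5
I2 add r1: issue@3 deps=(None,1) exec_start@5 write@7
I3 mul r1: issue@4 deps=(None,1) exec_start@5 write@6
I4 add r3: issue@5 deps=(None,None) exec_start@5 write@7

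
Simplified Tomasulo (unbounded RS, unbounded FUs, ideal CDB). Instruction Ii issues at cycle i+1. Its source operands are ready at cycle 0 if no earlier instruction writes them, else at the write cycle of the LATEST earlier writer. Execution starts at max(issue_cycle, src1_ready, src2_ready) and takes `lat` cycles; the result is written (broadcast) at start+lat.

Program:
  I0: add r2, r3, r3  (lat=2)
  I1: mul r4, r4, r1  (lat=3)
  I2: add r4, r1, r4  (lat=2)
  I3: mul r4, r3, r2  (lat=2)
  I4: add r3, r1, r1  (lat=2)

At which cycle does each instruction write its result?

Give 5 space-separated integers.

Answer: 3 5 7 6 7

Derivation:
I0 add r2: issue@1 deps=(None,None) exec_start@1 write@3
I1 mul r4: issue@2 deps=(None,None) exec_start@2 write@5
I2 add r4: issue@3 deps=(None,1) exec_start@5 write@7
I3 mul r4: issue@4 deps=(None,0) exec_start@4 write@6
I4 add r3: issue@5 deps=(None,None) exec_start@5 write@7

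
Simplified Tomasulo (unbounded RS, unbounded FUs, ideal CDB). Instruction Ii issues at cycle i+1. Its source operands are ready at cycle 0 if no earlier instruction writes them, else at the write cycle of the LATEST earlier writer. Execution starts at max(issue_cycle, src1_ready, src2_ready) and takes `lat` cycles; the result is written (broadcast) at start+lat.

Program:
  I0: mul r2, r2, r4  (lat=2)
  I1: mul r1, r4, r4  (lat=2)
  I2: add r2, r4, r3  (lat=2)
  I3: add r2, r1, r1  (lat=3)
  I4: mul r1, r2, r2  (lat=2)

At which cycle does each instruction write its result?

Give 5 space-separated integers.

Answer: 3 4 5 7 9

Derivation:
I0 mul r2: issue@1 deps=(None,None) exec_start@1 write@3
I1 mul r1: issue@2 deps=(None,None) exec_start@2 write@4
I2 add r2: issue@3 deps=(None,None) exec_start@3 write@5
I3 add r2: issue@4 deps=(1,1) exec_start@4 write@7
I4 mul r1: issue@5 deps=(3,3) exec_start@7 write@9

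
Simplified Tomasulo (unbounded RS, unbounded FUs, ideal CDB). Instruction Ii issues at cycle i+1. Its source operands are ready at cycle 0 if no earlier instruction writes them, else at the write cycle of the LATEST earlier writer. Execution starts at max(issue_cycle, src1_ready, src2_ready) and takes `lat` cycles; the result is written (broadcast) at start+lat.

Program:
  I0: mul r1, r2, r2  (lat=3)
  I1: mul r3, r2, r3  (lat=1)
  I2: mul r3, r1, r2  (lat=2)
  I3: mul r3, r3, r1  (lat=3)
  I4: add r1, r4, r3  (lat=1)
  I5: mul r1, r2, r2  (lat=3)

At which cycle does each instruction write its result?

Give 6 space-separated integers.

I0 mul r1: issue@1 deps=(None,None) exec_start@1 write@4
I1 mul r3: issue@2 deps=(None,None) exec_start@2 write@3
I2 mul r3: issue@3 deps=(0,None) exec_start@4 write@6
I3 mul r3: issue@4 deps=(2,0) exec_start@6 write@9
I4 add r1: issue@5 deps=(None,3) exec_start@9 write@10
I5 mul r1: issue@6 deps=(None,None) exec_start@6 write@9

Answer: 4 3 6 9 10 9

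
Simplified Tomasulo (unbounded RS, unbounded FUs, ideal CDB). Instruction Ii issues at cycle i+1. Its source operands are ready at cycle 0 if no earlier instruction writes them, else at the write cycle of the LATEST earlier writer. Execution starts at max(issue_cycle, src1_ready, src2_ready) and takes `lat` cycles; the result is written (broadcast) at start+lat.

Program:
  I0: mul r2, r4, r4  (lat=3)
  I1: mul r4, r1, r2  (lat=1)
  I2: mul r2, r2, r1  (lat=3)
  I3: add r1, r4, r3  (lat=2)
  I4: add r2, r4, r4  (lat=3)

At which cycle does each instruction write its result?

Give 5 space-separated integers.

Answer: 4 5 7 7 8

Derivation:
I0 mul r2: issue@1 deps=(None,None) exec_start@1 write@4
I1 mul r4: issue@2 deps=(None,0) exec_start@4 write@5
I2 mul r2: issue@3 deps=(0,None) exec_start@4 write@7
I3 add r1: issue@4 deps=(1,None) exec_start@5 write@7
I4 add r2: issue@5 deps=(1,1) exec_start@5 write@8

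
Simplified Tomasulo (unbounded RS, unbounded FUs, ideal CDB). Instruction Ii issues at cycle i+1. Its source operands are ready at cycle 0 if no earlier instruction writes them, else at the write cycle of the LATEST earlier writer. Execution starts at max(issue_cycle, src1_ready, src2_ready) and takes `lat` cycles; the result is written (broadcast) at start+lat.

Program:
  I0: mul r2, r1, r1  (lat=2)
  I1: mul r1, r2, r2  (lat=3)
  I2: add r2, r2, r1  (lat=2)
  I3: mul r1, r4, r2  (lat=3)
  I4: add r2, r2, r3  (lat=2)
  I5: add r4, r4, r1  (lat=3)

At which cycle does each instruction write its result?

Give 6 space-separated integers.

Answer: 3 6 8 11 10 14

Derivation:
I0 mul r2: issue@1 deps=(None,None) exec_start@1 write@3
I1 mul r1: issue@2 deps=(0,0) exec_start@3 write@6
I2 add r2: issue@3 deps=(0,1) exec_start@6 write@8
I3 mul r1: issue@4 deps=(None,2) exec_start@8 write@11
I4 add r2: issue@5 deps=(2,None) exec_start@8 write@10
I5 add r4: issue@6 deps=(None,3) exec_start@11 write@14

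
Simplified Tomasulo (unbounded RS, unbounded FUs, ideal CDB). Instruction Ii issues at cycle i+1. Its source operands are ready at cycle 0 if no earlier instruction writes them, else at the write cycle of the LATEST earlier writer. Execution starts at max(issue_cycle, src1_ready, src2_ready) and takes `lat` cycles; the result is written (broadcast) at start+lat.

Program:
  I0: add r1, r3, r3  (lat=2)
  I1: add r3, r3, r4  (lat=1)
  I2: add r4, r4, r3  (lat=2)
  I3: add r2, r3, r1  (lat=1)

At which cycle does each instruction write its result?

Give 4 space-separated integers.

Answer: 3 3 5 5

Derivation:
I0 add r1: issue@1 deps=(None,None) exec_start@1 write@3
I1 add r3: issue@2 deps=(None,None) exec_start@2 write@3
I2 add r4: issue@3 deps=(None,1) exec_start@3 write@5
I3 add r2: issue@4 deps=(1,0) exec_start@4 write@5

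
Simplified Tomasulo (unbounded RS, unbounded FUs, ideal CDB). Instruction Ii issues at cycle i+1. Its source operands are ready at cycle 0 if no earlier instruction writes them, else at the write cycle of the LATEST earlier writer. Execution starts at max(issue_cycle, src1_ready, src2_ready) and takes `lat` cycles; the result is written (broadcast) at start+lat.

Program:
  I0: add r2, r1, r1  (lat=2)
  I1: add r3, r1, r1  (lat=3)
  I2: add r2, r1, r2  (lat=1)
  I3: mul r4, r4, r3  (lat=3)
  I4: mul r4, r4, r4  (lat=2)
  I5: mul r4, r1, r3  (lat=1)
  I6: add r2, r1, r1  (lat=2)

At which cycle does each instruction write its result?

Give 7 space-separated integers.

Answer: 3 5 4 8 10 7 9

Derivation:
I0 add r2: issue@1 deps=(None,None) exec_start@1 write@3
I1 add r3: issue@2 deps=(None,None) exec_start@2 write@5
I2 add r2: issue@3 deps=(None,0) exec_start@3 write@4
I3 mul r4: issue@4 deps=(None,1) exec_start@5 write@8
I4 mul r4: issue@5 deps=(3,3) exec_start@8 write@10
I5 mul r4: issue@6 deps=(None,1) exec_start@6 write@7
I6 add r2: issue@7 deps=(None,None) exec_start@7 write@9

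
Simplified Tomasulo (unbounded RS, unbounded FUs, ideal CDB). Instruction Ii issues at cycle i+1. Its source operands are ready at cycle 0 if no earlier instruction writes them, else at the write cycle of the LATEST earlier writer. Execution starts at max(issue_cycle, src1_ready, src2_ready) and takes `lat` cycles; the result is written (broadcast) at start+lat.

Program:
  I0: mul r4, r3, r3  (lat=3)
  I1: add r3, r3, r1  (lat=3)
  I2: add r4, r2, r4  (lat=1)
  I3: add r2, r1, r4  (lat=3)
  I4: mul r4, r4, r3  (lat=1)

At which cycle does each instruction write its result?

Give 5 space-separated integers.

Answer: 4 5 5 8 6

Derivation:
I0 mul r4: issue@1 deps=(None,None) exec_start@1 write@4
I1 add r3: issue@2 deps=(None,None) exec_start@2 write@5
I2 add r4: issue@3 deps=(None,0) exec_start@4 write@5
I3 add r2: issue@4 deps=(None,2) exec_start@5 write@8
I4 mul r4: issue@5 deps=(2,1) exec_start@5 write@6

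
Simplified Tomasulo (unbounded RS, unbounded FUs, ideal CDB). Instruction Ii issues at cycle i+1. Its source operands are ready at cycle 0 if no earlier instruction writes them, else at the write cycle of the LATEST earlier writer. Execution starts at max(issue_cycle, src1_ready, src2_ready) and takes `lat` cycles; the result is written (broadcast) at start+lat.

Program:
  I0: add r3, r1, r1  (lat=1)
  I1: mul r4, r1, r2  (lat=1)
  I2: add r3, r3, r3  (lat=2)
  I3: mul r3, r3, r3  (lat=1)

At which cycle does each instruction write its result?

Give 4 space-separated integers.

Answer: 2 3 5 6

Derivation:
I0 add r3: issue@1 deps=(None,None) exec_start@1 write@2
I1 mul r4: issue@2 deps=(None,None) exec_start@2 write@3
I2 add r3: issue@3 deps=(0,0) exec_start@3 write@5
I3 mul r3: issue@4 deps=(2,2) exec_start@5 write@6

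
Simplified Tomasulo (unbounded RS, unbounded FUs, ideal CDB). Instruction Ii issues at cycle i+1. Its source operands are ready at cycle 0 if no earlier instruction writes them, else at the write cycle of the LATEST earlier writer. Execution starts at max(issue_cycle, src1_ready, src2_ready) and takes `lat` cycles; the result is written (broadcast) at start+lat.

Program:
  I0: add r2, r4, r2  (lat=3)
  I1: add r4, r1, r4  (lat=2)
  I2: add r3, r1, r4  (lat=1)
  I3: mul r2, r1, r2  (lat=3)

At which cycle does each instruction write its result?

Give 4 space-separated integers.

I0 add r2: issue@1 deps=(None,None) exec_start@1 write@4
I1 add r4: issue@2 deps=(None,None) exec_start@2 write@4
I2 add r3: issue@3 deps=(None,1) exec_start@4 write@5
I3 mul r2: issue@4 deps=(None,0) exec_start@4 write@7

Answer: 4 4 5 7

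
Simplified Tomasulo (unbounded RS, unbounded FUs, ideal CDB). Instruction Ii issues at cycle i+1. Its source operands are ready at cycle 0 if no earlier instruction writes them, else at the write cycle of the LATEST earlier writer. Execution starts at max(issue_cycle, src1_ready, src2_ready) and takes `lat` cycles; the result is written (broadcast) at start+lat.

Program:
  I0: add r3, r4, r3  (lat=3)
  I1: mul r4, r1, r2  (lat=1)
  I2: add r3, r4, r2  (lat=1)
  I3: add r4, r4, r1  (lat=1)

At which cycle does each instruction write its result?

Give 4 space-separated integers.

I0 add r3: issue@1 deps=(None,None) exec_start@1 write@4
I1 mul r4: issue@2 deps=(None,None) exec_start@2 write@3
I2 add r3: issue@3 deps=(1,None) exec_start@3 write@4
I3 add r4: issue@4 deps=(1,None) exec_start@4 write@5

Answer: 4 3 4 5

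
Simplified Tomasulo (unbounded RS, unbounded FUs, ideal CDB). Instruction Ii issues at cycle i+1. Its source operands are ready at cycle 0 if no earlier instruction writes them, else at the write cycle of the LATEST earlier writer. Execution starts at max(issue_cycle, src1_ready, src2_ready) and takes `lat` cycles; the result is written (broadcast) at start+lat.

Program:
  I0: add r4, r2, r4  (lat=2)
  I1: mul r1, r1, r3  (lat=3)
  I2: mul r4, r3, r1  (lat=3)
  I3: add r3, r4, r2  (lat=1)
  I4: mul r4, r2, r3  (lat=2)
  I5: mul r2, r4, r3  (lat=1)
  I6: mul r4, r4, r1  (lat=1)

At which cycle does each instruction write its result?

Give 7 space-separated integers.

I0 add r4: issue@1 deps=(None,None) exec_start@1 write@3
I1 mul r1: issue@2 deps=(None,None) exec_start@2 write@5
I2 mul r4: issue@3 deps=(None,1) exec_start@5 write@8
I3 add r3: issue@4 deps=(2,None) exec_start@8 write@9
I4 mul r4: issue@5 deps=(None,3) exec_start@9 write@11
I5 mul r2: issue@6 deps=(4,3) exec_start@11 write@12
I6 mul r4: issue@7 deps=(4,1) exec_start@11 write@12

Answer: 3 5 8 9 11 12 12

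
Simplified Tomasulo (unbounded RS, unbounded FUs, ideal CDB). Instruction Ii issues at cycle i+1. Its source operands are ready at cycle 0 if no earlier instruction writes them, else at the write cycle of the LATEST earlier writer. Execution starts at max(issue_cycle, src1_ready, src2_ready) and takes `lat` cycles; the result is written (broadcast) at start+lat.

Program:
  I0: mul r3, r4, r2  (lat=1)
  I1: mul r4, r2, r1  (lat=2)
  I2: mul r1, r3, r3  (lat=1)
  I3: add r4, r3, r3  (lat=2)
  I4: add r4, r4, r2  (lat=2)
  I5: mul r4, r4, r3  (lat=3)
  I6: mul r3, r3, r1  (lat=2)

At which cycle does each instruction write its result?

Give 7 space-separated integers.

Answer: 2 4 4 6 8 11 9

Derivation:
I0 mul r3: issue@1 deps=(None,None) exec_start@1 write@2
I1 mul r4: issue@2 deps=(None,None) exec_start@2 write@4
I2 mul r1: issue@3 deps=(0,0) exec_start@3 write@4
I3 add r4: issue@4 deps=(0,0) exec_start@4 write@6
I4 add r4: issue@5 deps=(3,None) exec_start@6 write@8
I5 mul r4: issue@6 deps=(4,0) exec_start@8 write@11
I6 mul r3: issue@7 deps=(0,2) exec_start@7 write@9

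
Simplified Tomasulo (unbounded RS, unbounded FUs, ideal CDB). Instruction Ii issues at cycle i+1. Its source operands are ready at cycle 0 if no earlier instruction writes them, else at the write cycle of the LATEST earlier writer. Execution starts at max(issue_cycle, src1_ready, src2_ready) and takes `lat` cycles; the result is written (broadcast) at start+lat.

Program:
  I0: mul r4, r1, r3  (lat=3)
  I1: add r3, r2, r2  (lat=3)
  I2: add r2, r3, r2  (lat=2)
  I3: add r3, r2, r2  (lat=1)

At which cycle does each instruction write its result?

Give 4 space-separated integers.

Answer: 4 5 7 8

Derivation:
I0 mul r4: issue@1 deps=(None,None) exec_start@1 write@4
I1 add r3: issue@2 deps=(None,None) exec_start@2 write@5
I2 add r2: issue@3 deps=(1,None) exec_start@5 write@7
I3 add r3: issue@4 deps=(2,2) exec_start@7 write@8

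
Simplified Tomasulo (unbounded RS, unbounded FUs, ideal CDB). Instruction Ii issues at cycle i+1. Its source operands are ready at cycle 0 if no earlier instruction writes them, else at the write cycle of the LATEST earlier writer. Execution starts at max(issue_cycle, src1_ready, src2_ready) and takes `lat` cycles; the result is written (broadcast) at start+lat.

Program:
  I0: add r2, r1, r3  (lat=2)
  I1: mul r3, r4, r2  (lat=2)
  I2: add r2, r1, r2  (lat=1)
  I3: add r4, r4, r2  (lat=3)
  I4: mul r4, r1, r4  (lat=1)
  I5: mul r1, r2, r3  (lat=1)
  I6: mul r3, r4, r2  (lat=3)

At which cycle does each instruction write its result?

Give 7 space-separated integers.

Answer: 3 5 4 7 8 7 11

Derivation:
I0 add r2: issue@1 deps=(None,None) exec_start@1 write@3
I1 mul r3: issue@2 deps=(None,0) exec_start@3 write@5
I2 add r2: issue@3 deps=(None,0) exec_start@3 write@4
I3 add r4: issue@4 deps=(None,2) exec_start@4 write@7
I4 mul r4: issue@5 deps=(None,3) exec_start@7 write@8
I5 mul r1: issue@6 deps=(2,1) exec_start@6 write@7
I6 mul r3: issue@7 deps=(4,2) exec_start@8 write@11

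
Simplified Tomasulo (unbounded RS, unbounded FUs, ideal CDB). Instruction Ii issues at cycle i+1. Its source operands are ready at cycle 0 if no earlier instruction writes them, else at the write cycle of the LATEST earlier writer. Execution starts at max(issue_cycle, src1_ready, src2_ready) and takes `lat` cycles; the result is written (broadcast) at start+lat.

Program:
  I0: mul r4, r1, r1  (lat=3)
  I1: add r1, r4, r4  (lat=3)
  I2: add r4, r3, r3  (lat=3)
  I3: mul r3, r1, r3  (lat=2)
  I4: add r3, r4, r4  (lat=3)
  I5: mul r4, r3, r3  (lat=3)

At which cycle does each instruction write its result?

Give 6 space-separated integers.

Answer: 4 7 6 9 9 12

Derivation:
I0 mul r4: issue@1 deps=(None,None) exec_start@1 write@4
I1 add r1: issue@2 deps=(0,0) exec_start@4 write@7
I2 add r4: issue@3 deps=(None,None) exec_start@3 write@6
I3 mul r3: issue@4 deps=(1,None) exec_start@7 write@9
I4 add r3: issue@5 deps=(2,2) exec_start@6 write@9
I5 mul r4: issue@6 deps=(4,4) exec_start@9 write@12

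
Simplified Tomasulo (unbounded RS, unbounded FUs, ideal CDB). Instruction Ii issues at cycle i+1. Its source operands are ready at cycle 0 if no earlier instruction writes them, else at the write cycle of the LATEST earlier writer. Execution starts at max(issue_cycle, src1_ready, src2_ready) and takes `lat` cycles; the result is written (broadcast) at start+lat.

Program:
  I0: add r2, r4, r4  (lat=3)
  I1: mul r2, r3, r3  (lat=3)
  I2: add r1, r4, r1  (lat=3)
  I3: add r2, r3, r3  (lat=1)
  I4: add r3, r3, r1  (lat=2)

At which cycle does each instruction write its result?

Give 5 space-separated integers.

Answer: 4 5 6 5 8

Derivation:
I0 add r2: issue@1 deps=(None,None) exec_start@1 write@4
I1 mul r2: issue@2 deps=(None,None) exec_start@2 write@5
I2 add r1: issue@3 deps=(None,None) exec_start@3 write@6
I3 add r2: issue@4 deps=(None,None) exec_start@4 write@5
I4 add r3: issue@5 deps=(None,2) exec_start@6 write@8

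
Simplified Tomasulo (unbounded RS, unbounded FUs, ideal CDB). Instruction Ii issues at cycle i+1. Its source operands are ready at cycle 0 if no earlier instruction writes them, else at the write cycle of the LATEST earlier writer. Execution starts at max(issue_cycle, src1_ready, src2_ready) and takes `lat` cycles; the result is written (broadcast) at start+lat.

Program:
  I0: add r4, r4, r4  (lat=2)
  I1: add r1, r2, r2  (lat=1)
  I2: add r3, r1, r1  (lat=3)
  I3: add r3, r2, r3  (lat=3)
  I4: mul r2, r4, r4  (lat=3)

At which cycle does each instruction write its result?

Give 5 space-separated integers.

I0 add r4: issue@1 deps=(None,None) exec_start@1 write@3
I1 add r1: issue@2 deps=(None,None) exec_start@2 write@3
I2 add r3: issue@3 deps=(1,1) exec_start@3 write@6
I3 add r3: issue@4 deps=(None,2) exec_start@6 write@9
I4 mul r2: issue@5 deps=(0,0) exec_start@5 write@8

Answer: 3 3 6 9 8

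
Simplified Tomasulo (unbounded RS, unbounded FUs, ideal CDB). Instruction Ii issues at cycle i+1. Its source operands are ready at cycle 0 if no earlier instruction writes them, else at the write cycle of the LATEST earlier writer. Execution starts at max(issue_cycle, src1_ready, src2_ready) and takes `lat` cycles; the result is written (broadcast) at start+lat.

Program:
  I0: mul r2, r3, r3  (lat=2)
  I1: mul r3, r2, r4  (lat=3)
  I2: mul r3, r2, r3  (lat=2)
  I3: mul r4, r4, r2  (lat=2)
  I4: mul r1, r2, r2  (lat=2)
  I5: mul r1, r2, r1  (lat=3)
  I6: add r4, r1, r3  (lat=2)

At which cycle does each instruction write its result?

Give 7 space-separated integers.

Answer: 3 6 8 6 7 10 12

Derivation:
I0 mul r2: issue@1 deps=(None,None) exec_start@1 write@3
I1 mul r3: issue@2 deps=(0,None) exec_start@3 write@6
I2 mul r3: issue@3 deps=(0,1) exec_start@6 write@8
I3 mul r4: issue@4 deps=(None,0) exec_start@4 write@6
I4 mul r1: issue@5 deps=(0,0) exec_start@5 write@7
I5 mul r1: issue@6 deps=(0,4) exec_start@7 write@10
I6 add r4: issue@7 deps=(5,2) exec_start@10 write@12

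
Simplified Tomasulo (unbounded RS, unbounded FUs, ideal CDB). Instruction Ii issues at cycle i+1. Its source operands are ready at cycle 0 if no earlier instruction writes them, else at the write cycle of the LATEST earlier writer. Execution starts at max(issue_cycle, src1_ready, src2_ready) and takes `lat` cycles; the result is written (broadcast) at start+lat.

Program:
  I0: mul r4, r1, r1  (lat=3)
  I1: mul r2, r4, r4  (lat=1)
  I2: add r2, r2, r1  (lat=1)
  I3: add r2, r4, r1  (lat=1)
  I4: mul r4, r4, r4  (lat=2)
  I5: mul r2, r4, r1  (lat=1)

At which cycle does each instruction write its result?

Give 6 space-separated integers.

Answer: 4 5 6 5 7 8

Derivation:
I0 mul r4: issue@1 deps=(None,None) exec_start@1 write@4
I1 mul r2: issue@2 deps=(0,0) exec_start@4 write@5
I2 add r2: issue@3 deps=(1,None) exec_start@5 write@6
I3 add r2: issue@4 deps=(0,None) exec_start@4 write@5
I4 mul r4: issue@5 deps=(0,0) exec_start@5 write@7
I5 mul r2: issue@6 deps=(4,None) exec_start@7 write@8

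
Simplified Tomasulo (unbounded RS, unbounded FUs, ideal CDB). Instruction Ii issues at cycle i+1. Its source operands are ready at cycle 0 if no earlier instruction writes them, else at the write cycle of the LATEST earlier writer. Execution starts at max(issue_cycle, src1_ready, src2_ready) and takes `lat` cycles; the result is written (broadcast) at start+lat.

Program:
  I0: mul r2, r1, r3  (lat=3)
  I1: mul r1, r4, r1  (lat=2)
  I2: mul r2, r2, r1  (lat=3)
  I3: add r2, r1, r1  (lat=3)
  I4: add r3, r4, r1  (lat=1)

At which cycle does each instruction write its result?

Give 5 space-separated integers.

I0 mul r2: issue@1 deps=(None,None) exec_start@1 write@4
I1 mul r1: issue@2 deps=(None,None) exec_start@2 write@4
I2 mul r2: issue@3 deps=(0,1) exec_start@4 write@7
I3 add r2: issue@4 deps=(1,1) exec_start@4 write@7
I4 add r3: issue@5 deps=(None,1) exec_start@5 write@6

Answer: 4 4 7 7 6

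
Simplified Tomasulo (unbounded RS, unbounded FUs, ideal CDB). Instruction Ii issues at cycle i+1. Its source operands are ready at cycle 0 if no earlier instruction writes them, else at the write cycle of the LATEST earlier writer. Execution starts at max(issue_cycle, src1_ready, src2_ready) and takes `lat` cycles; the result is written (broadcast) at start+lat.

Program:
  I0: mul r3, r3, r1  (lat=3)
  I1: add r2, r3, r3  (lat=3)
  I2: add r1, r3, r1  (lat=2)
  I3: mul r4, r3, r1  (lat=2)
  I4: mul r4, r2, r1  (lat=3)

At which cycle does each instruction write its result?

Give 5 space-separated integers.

I0 mul r3: issue@1 deps=(None,None) exec_start@1 write@4
I1 add r2: issue@2 deps=(0,0) exec_start@4 write@7
I2 add r1: issue@3 deps=(0,None) exec_start@4 write@6
I3 mul r4: issue@4 deps=(0,2) exec_start@6 write@8
I4 mul r4: issue@5 deps=(1,2) exec_start@7 write@10

Answer: 4 7 6 8 10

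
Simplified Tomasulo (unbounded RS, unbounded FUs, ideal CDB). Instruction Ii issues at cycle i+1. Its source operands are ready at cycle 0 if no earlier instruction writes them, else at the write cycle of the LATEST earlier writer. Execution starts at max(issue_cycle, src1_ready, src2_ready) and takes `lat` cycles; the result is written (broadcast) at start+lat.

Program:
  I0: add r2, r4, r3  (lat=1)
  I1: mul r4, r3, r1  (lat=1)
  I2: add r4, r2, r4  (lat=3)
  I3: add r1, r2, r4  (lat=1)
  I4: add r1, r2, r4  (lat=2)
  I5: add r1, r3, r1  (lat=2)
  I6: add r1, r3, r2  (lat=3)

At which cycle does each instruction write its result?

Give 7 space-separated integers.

Answer: 2 3 6 7 8 10 10

Derivation:
I0 add r2: issue@1 deps=(None,None) exec_start@1 write@2
I1 mul r4: issue@2 deps=(None,None) exec_start@2 write@3
I2 add r4: issue@3 deps=(0,1) exec_start@3 write@6
I3 add r1: issue@4 deps=(0,2) exec_start@6 write@7
I4 add r1: issue@5 deps=(0,2) exec_start@6 write@8
I5 add r1: issue@6 deps=(None,4) exec_start@8 write@10
I6 add r1: issue@7 deps=(None,0) exec_start@7 write@10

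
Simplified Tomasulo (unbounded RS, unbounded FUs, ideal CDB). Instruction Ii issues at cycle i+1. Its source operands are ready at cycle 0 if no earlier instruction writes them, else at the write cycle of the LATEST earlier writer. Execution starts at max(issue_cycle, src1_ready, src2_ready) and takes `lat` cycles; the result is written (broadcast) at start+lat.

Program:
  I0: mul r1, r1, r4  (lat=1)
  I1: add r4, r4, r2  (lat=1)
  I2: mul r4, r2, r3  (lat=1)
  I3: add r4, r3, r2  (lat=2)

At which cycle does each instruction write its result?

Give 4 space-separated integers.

Answer: 2 3 4 6

Derivation:
I0 mul r1: issue@1 deps=(None,None) exec_start@1 write@2
I1 add r4: issue@2 deps=(None,None) exec_start@2 write@3
I2 mul r4: issue@3 deps=(None,None) exec_start@3 write@4
I3 add r4: issue@4 deps=(None,None) exec_start@4 write@6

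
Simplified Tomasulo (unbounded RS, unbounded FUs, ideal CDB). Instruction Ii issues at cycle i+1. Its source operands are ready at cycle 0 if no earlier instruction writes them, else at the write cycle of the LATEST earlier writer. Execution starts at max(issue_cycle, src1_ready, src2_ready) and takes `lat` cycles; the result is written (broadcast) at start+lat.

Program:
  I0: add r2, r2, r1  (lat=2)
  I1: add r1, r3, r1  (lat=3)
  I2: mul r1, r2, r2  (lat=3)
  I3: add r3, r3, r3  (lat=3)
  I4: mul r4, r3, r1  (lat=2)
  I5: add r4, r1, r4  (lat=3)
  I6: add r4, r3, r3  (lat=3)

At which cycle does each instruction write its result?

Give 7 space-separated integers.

I0 add r2: issue@1 deps=(None,None) exec_start@1 write@3
I1 add r1: issue@2 deps=(None,None) exec_start@2 write@5
I2 mul r1: issue@3 deps=(0,0) exec_start@3 write@6
I3 add r3: issue@4 deps=(None,None) exec_start@4 write@7
I4 mul r4: issue@5 deps=(3,2) exec_start@7 write@9
I5 add r4: issue@6 deps=(2,4) exec_start@9 write@12
I6 add r4: issue@7 deps=(3,3) exec_start@7 write@10

Answer: 3 5 6 7 9 12 10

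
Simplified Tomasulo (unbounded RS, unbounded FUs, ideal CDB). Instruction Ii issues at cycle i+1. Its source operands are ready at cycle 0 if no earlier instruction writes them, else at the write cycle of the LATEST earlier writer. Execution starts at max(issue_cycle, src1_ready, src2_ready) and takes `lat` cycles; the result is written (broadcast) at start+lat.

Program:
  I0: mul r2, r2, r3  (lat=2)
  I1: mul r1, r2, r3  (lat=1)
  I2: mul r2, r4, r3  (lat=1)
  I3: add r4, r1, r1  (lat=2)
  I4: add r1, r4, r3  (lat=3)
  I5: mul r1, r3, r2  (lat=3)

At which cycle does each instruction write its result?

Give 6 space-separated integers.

Answer: 3 4 4 6 9 9

Derivation:
I0 mul r2: issue@1 deps=(None,None) exec_start@1 write@3
I1 mul r1: issue@2 deps=(0,None) exec_start@3 write@4
I2 mul r2: issue@3 deps=(None,None) exec_start@3 write@4
I3 add r4: issue@4 deps=(1,1) exec_start@4 write@6
I4 add r1: issue@5 deps=(3,None) exec_start@6 write@9
I5 mul r1: issue@6 deps=(None,2) exec_start@6 write@9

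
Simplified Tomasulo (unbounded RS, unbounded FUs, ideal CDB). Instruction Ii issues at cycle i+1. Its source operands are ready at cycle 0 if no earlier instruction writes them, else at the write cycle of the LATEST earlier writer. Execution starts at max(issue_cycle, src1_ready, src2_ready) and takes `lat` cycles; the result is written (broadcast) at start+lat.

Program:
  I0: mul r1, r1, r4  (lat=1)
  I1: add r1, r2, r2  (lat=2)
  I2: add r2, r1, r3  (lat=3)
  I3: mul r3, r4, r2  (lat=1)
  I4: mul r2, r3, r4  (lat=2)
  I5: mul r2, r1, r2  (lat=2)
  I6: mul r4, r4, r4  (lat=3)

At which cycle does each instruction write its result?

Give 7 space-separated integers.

I0 mul r1: issue@1 deps=(None,None) exec_start@1 write@2
I1 add r1: issue@2 deps=(None,None) exec_start@2 write@4
I2 add r2: issue@3 deps=(1,None) exec_start@4 write@7
I3 mul r3: issue@4 deps=(None,2) exec_start@7 write@8
I4 mul r2: issue@5 deps=(3,None) exec_start@8 write@10
I5 mul r2: issue@6 deps=(1,4) exec_start@10 write@12
I6 mul r4: issue@7 deps=(None,None) exec_start@7 write@10

Answer: 2 4 7 8 10 12 10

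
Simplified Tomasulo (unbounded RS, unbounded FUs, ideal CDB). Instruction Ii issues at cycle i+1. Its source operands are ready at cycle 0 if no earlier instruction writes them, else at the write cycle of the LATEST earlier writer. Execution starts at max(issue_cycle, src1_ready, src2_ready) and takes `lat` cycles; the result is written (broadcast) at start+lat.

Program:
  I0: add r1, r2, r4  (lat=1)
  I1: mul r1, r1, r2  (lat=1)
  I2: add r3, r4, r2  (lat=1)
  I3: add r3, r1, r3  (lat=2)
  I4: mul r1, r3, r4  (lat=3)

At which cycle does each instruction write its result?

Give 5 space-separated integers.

I0 add r1: issue@1 deps=(None,None) exec_start@1 write@2
I1 mul r1: issue@2 deps=(0,None) exec_start@2 write@3
I2 add r3: issue@3 deps=(None,None) exec_start@3 write@4
I3 add r3: issue@4 deps=(1,2) exec_start@4 write@6
I4 mul r1: issue@5 deps=(3,None) exec_start@6 write@9

Answer: 2 3 4 6 9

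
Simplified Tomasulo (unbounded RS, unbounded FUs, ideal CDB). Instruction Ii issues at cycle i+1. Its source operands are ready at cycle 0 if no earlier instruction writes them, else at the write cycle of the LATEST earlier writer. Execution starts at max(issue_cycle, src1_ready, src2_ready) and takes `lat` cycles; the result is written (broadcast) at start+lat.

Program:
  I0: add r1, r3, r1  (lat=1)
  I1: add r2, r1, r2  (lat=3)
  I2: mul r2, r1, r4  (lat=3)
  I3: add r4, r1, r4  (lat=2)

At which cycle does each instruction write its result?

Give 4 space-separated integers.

I0 add r1: issue@1 deps=(None,None) exec_start@1 write@2
I1 add r2: issue@2 deps=(0,None) exec_start@2 write@5
I2 mul r2: issue@3 deps=(0,None) exec_start@3 write@6
I3 add r4: issue@4 deps=(0,None) exec_start@4 write@6

Answer: 2 5 6 6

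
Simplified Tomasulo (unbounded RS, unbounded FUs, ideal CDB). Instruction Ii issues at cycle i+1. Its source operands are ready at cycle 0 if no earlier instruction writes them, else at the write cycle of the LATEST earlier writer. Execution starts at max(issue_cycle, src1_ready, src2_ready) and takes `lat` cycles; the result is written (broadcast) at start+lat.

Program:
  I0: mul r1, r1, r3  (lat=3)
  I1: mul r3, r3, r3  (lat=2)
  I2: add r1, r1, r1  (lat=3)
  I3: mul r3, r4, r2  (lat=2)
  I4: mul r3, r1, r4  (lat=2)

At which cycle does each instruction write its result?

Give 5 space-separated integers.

I0 mul r1: issue@1 deps=(None,None) exec_start@1 write@4
I1 mul r3: issue@2 deps=(None,None) exec_start@2 write@4
I2 add r1: issue@3 deps=(0,0) exec_start@4 write@7
I3 mul r3: issue@4 deps=(None,None) exec_start@4 write@6
I4 mul r3: issue@5 deps=(2,None) exec_start@7 write@9

Answer: 4 4 7 6 9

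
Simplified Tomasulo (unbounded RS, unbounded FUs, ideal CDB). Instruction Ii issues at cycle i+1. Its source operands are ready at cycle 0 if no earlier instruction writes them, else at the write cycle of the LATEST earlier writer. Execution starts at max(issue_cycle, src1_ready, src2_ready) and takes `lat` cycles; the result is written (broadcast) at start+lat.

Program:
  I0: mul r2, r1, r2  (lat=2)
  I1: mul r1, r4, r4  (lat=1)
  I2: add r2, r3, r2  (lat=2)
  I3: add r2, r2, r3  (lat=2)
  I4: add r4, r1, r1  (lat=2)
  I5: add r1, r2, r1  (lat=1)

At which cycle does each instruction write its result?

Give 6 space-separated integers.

I0 mul r2: issue@1 deps=(None,None) exec_start@1 write@3
I1 mul r1: issue@2 deps=(None,None) exec_start@2 write@3
I2 add r2: issue@3 deps=(None,0) exec_start@3 write@5
I3 add r2: issue@4 deps=(2,None) exec_start@5 write@7
I4 add r4: issue@5 deps=(1,1) exec_start@5 write@7
I5 add r1: issue@6 deps=(3,1) exec_start@7 write@8

Answer: 3 3 5 7 7 8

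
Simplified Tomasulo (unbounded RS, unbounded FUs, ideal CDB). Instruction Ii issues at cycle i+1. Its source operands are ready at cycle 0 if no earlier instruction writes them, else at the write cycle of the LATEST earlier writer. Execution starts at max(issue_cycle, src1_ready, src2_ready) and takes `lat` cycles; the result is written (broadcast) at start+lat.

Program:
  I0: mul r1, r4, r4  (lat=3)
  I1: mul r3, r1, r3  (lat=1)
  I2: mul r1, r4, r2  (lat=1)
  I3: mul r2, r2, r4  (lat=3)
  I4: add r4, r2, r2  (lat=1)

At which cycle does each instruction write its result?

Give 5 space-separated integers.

Answer: 4 5 4 7 8

Derivation:
I0 mul r1: issue@1 deps=(None,None) exec_start@1 write@4
I1 mul r3: issue@2 deps=(0,None) exec_start@4 write@5
I2 mul r1: issue@3 deps=(None,None) exec_start@3 write@4
I3 mul r2: issue@4 deps=(None,None) exec_start@4 write@7
I4 add r4: issue@5 deps=(3,3) exec_start@7 write@8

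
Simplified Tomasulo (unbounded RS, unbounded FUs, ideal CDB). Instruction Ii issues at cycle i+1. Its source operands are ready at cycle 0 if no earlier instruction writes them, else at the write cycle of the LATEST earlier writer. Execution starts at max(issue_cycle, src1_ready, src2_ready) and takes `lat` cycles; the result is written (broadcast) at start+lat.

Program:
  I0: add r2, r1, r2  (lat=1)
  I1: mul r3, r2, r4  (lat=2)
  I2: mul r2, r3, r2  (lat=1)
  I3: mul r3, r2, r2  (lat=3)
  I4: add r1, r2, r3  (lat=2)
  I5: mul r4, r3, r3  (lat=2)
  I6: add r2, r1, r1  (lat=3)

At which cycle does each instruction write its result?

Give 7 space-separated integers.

Answer: 2 4 5 8 10 10 13

Derivation:
I0 add r2: issue@1 deps=(None,None) exec_start@1 write@2
I1 mul r3: issue@2 deps=(0,None) exec_start@2 write@4
I2 mul r2: issue@3 deps=(1,0) exec_start@4 write@5
I3 mul r3: issue@4 deps=(2,2) exec_start@5 write@8
I4 add r1: issue@5 deps=(2,3) exec_start@8 write@10
I5 mul r4: issue@6 deps=(3,3) exec_start@8 write@10
I6 add r2: issue@7 deps=(4,4) exec_start@10 write@13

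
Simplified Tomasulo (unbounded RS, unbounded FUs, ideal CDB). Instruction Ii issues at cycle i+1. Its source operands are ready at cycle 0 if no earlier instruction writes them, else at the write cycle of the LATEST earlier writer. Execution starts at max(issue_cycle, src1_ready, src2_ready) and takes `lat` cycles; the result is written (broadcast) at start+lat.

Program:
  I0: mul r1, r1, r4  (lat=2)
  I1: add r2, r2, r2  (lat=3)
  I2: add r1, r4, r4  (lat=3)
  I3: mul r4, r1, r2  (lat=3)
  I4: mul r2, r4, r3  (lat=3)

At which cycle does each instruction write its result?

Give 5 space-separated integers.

Answer: 3 5 6 9 12

Derivation:
I0 mul r1: issue@1 deps=(None,None) exec_start@1 write@3
I1 add r2: issue@2 deps=(None,None) exec_start@2 write@5
I2 add r1: issue@3 deps=(None,None) exec_start@3 write@6
I3 mul r4: issue@4 deps=(2,1) exec_start@6 write@9
I4 mul r2: issue@5 deps=(3,None) exec_start@9 write@12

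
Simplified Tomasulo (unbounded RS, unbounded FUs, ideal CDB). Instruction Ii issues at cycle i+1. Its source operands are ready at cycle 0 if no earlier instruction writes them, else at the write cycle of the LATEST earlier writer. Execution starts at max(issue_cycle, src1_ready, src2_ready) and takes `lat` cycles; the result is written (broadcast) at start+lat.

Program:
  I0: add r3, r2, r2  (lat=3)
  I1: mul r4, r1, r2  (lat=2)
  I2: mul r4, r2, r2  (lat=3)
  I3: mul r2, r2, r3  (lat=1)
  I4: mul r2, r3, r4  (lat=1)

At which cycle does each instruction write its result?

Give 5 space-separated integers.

I0 add r3: issue@1 deps=(None,None) exec_start@1 write@4
I1 mul r4: issue@2 deps=(None,None) exec_start@2 write@4
I2 mul r4: issue@3 deps=(None,None) exec_start@3 write@6
I3 mul r2: issue@4 deps=(None,0) exec_start@4 write@5
I4 mul r2: issue@5 deps=(0,2) exec_start@6 write@7

Answer: 4 4 6 5 7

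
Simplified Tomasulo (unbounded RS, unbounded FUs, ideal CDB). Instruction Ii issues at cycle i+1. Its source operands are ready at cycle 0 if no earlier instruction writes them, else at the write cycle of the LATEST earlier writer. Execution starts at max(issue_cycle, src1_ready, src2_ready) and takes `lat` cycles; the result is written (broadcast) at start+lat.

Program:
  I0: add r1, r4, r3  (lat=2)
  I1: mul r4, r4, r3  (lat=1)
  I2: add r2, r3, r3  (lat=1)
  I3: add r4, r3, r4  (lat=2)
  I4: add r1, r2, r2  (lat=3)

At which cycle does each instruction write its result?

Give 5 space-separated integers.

Answer: 3 3 4 6 8

Derivation:
I0 add r1: issue@1 deps=(None,None) exec_start@1 write@3
I1 mul r4: issue@2 deps=(None,None) exec_start@2 write@3
I2 add r2: issue@3 deps=(None,None) exec_start@3 write@4
I3 add r4: issue@4 deps=(None,1) exec_start@4 write@6
I4 add r1: issue@5 deps=(2,2) exec_start@5 write@8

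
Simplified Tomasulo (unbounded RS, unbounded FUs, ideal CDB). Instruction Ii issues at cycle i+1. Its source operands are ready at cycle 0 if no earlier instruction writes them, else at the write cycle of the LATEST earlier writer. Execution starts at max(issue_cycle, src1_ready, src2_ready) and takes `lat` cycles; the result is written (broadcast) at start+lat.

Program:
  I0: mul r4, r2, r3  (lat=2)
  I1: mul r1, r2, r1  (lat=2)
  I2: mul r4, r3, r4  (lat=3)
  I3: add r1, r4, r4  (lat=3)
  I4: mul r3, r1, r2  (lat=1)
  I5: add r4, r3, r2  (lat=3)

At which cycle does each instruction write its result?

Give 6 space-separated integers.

Answer: 3 4 6 9 10 13

Derivation:
I0 mul r4: issue@1 deps=(None,None) exec_start@1 write@3
I1 mul r1: issue@2 deps=(None,None) exec_start@2 write@4
I2 mul r4: issue@3 deps=(None,0) exec_start@3 write@6
I3 add r1: issue@4 deps=(2,2) exec_start@6 write@9
I4 mul r3: issue@5 deps=(3,None) exec_start@9 write@10
I5 add r4: issue@6 deps=(4,None) exec_start@10 write@13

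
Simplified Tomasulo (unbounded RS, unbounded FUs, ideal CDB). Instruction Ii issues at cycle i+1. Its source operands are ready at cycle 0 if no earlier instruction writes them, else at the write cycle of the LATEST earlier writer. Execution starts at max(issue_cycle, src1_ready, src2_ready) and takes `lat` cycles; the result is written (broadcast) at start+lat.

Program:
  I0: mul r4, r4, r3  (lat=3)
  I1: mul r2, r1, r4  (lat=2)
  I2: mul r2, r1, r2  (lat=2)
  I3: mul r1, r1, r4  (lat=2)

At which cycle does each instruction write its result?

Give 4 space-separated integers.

I0 mul r4: issue@1 deps=(None,None) exec_start@1 write@4
I1 mul r2: issue@2 deps=(None,0) exec_start@4 write@6
I2 mul r2: issue@3 deps=(None,1) exec_start@6 write@8
I3 mul r1: issue@4 deps=(None,0) exec_start@4 write@6

Answer: 4 6 8 6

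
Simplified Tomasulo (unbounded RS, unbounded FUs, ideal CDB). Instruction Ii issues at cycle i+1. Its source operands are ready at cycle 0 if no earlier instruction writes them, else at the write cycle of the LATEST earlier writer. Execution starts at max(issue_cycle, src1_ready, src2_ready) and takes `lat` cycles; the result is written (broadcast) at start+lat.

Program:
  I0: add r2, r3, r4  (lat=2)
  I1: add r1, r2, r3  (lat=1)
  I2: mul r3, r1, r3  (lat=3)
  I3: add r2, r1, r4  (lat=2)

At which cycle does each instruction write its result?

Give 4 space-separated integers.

I0 add r2: issue@1 deps=(None,None) exec_start@1 write@3
I1 add r1: issue@2 deps=(0,None) exec_start@3 write@4
I2 mul r3: issue@3 deps=(1,None) exec_start@4 write@7
I3 add r2: issue@4 deps=(1,None) exec_start@4 write@6

Answer: 3 4 7 6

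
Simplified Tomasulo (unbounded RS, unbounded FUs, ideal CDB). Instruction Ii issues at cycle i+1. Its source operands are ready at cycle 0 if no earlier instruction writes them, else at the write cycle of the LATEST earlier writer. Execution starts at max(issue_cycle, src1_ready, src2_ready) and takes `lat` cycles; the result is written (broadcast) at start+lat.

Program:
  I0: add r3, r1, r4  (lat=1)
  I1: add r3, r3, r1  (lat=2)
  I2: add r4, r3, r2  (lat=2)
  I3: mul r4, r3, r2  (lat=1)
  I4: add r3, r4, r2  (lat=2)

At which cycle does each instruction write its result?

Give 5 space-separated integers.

Answer: 2 4 6 5 7

Derivation:
I0 add r3: issue@1 deps=(None,None) exec_start@1 write@2
I1 add r3: issue@2 deps=(0,None) exec_start@2 write@4
I2 add r4: issue@3 deps=(1,None) exec_start@4 write@6
I3 mul r4: issue@4 deps=(1,None) exec_start@4 write@5
I4 add r3: issue@5 deps=(3,None) exec_start@5 write@7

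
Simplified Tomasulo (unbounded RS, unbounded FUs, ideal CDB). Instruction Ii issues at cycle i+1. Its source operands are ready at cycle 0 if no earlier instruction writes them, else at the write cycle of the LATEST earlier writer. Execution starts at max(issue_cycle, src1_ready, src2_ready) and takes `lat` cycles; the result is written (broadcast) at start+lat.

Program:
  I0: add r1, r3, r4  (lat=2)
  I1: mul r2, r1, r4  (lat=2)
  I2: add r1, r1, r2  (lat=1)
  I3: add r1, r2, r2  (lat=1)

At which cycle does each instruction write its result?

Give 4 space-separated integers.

I0 add r1: issue@1 deps=(None,None) exec_start@1 write@3
I1 mul r2: issue@2 deps=(0,None) exec_start@3 write@5
I2 add r1: issue@3 deps=(0,1) exec_start@5 write@6
I3 add r1: issue@4 deps=(1,1) exec_start@5 write@6

Answer: 3 5 6 6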